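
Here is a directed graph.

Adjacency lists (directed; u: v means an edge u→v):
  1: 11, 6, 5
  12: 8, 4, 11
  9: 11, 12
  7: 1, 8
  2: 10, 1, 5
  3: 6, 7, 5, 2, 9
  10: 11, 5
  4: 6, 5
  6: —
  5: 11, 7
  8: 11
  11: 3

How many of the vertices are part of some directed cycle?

11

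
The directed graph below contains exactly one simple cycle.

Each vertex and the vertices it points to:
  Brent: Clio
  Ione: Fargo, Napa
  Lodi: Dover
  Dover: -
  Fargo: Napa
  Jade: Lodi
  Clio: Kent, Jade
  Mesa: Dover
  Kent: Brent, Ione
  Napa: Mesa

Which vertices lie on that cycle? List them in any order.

DFS with gray/black marking from Clio:
Clio gray
  Kent gray
    Brent gray
      Brent→Clio: Clio is gray → back edge
Back edge closes the cycle Clio → Kent → Brent → Clio; its vertices are {Clio, Kent, Brent}.

Clio, Kent, Brent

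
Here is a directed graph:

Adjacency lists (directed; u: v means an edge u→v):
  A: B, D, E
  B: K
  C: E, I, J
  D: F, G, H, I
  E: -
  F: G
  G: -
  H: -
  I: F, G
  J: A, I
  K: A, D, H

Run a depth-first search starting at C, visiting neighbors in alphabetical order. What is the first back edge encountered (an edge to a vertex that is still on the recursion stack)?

K->A

DFS from C (visiting neighbors in alphabetical order); mark gray on enter, black on exit:
C gray
  E gray
  E black
  I gray
    F gray
      G gray
      G black
    F black
    I→G: G black — skip
  I black
  J gray
    A gray
      B gray
        K gray
          K→A: A is gray → back edge
First back edge: K → A.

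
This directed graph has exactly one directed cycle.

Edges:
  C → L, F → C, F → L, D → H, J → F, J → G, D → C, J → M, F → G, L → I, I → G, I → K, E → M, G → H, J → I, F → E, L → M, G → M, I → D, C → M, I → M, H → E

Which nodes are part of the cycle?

DFS with gray/black marking from I:
I gray
  M gray
  M black
  D gray
    H gray
      E gray
        E→M: M black — skip
      E black
    H black
    C gray
      C→M: M black — skip
      L gray
        L→I: I is gray → back edge
Back edge closes the cycle I → D → C → L → I; its vertices are {C, D, I, L}.

C, D, I, L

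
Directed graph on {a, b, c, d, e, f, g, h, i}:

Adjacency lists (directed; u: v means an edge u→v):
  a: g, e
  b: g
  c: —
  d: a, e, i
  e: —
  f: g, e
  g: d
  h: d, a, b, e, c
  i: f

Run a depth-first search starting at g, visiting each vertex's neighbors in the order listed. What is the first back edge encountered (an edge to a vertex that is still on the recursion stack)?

DFS from g (visiting each vertex's neighbors in the order listed); mark gray on enter, black on exit:
g gray
  d gray
    a gray
      a→g: g is gray → back edge
First back edge: a → g.

a->g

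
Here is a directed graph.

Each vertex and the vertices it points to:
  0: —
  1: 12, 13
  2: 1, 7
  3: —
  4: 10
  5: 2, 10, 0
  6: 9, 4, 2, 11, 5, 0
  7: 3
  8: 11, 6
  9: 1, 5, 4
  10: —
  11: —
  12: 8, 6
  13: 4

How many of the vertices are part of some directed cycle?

A vertex is on a directed cycle iff it belongs to a strongly connected component of size ≥ 2 (or has a self-loop).
The vertices on cycles are {1, 2, 5, 6, 8, 9, 12} — 7 in total.

7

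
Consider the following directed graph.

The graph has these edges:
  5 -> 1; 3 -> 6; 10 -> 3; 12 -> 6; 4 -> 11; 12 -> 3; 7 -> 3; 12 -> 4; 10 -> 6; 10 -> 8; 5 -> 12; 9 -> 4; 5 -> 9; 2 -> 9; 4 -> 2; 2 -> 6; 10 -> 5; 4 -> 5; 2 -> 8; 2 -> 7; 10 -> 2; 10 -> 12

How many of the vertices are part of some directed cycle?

5

A vertex is on a directed cycle iff it belongs to a strongly connected component of size ≥ 2 (or has a self-loop).
The vertices on cycles are {2, 4, 5, 9, 12} — 5 in total.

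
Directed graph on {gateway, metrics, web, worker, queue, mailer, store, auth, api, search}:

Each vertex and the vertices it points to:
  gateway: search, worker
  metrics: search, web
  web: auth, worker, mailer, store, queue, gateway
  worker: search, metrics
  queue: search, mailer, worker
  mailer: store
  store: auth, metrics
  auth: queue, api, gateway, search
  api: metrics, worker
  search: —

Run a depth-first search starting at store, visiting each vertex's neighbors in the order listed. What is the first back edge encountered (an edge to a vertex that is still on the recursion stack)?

DFS from store (visiting each vertex's neighbors in the order listed); mark gray on enter, black on exit:
store gray
  auth gray
    queue gray
      search gray
      search black
      mailer gray
        mailer→store: store is gray → back edge
First back edge: mailer → store.

mailer→store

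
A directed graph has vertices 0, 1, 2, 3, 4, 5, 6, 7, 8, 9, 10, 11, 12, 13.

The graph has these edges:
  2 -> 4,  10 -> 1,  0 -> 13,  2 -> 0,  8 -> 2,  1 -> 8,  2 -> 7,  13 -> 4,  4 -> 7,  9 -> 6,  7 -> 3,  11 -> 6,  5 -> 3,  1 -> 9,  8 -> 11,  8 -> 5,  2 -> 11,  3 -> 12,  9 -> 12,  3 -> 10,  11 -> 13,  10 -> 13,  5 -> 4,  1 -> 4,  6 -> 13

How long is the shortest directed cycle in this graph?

5

For each vertex v, BFS finds the shortest path from v back to v.
The shortest such closed walk is 1 → 4 → 7 → 3 → 10 → 1, length 5.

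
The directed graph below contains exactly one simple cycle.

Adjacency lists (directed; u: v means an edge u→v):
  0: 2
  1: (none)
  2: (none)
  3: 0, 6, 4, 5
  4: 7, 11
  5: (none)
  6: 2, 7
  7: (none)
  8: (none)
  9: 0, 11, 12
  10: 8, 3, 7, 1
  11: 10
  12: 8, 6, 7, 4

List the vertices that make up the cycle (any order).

3, 4, 10, 11

DFS with gray/black marking from 11:
11 gray
  10 gray
    8 gray
    8 black
    3 gray
      0 gray
        2 gray
        2 black
      0 black
      6 gray
        6→2: 2 black — skip
        7 gray
        7 black
      6 black
      4 gray
        4→7: 7 black — skip
        4→11: 11 is gray → back edge
Back edge closes the cycle 11 → 10 → 3 → 4 → 11; its vertices are {3, 4, 10, 11}.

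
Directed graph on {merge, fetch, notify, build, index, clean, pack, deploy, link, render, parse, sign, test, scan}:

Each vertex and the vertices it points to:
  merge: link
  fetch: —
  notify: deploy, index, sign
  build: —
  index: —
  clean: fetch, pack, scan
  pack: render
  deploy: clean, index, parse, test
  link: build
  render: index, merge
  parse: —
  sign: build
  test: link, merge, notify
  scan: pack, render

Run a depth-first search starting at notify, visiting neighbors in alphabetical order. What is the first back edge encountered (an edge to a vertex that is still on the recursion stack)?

test->notify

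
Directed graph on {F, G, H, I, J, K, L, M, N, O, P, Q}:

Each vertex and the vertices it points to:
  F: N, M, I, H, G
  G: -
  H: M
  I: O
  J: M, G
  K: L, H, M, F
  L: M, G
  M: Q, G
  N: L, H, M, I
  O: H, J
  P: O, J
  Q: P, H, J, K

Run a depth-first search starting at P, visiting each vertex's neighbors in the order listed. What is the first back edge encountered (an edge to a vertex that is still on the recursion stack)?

Q→P

DFS from P (visiting each vertex's neighbors in the order listed); mark gray on enter, black on exit:
P gray
  O gray
    H gray
      M gray
        Q gray
          Q→P: P is gray → back edge
First back edge: Q → P.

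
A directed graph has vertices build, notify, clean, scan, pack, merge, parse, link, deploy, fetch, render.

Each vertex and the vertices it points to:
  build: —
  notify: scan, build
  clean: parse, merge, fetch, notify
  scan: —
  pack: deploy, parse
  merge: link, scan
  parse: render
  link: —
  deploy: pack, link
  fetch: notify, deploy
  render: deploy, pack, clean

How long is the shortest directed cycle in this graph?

For each vertex v, BFS finds the shortest path from v back to v.
The shortest such closed walk is deploy → pack → deploy, length 2.

2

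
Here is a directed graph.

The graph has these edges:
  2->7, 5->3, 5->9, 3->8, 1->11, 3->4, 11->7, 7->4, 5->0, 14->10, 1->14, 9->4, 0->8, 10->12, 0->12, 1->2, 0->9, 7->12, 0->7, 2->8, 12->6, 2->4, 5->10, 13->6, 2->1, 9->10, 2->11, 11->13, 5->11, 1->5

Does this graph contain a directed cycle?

Yes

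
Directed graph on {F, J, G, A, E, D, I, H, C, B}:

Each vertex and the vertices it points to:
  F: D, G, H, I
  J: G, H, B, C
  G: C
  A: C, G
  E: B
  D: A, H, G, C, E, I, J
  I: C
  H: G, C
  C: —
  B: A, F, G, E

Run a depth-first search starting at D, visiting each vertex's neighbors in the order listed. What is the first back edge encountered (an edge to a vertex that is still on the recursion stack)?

DFS from D (visiting each vertex's neighbors in the order listed); mark gray on enter, black on exit:
D gray
  A gray
    C gray
    C black
    G gray
      G→C: C black — skip
    G black
  A black
  H gray
    H→G: G black — skip
    H→C: C black — skip
  H black
  D→G: G black — skip
  D→C: C black — skip
  E gray
    B gray
      B→A: A black — skip
      F gray
        F→D: D is gray → back edge
First back edge: F → D.

F→D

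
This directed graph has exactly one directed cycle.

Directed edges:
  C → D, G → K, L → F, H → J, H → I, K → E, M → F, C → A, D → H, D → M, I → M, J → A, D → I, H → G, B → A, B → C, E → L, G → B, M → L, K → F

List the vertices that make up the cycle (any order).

B, C, D, G, H

DFS with gray/black marking from D:
D gray
  M gray
    L gray
      F gray
      F black
    L black
    M→F: F black — skip
  M black
  H gray
    I gray
      I→M: M black — skip
    I black
    G gray
      K gray
        E gray
          E→L: L black — skip
        E black
        K→F: F black — skip
      K black
      B gray
        C gray
          A gray
          A black
          C→D: D is gray → back edge
Back edge closes the cycle D → H → G → B → C → D; its vertices are {B, C, D, G, H}.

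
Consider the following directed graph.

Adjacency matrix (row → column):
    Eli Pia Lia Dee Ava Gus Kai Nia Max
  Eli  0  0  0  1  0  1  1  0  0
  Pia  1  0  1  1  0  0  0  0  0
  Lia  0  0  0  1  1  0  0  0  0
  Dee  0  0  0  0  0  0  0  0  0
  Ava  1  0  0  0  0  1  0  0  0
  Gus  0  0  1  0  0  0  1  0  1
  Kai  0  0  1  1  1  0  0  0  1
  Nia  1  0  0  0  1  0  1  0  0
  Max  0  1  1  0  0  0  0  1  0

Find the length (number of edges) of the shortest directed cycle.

3

For each vertex v, BFS finds the shortest path from v back to v.
The shortest such closed walk is Gus → Kai → Ava → Gus, length 3.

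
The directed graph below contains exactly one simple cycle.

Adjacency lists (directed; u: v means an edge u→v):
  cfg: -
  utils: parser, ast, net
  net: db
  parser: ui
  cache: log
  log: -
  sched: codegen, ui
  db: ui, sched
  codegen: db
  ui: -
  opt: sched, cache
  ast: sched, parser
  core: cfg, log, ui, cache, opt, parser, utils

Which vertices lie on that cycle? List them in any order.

db, sched, codegen

DFS with gray/black marking from sched:
sched gray
  codegen gray
    db gray
      ui gray
      ui black
      db→sched: sched is gray → back edge
Back edge closes the cycle sched → codegen → db → sched; its vertices are {db, sched, codegen}.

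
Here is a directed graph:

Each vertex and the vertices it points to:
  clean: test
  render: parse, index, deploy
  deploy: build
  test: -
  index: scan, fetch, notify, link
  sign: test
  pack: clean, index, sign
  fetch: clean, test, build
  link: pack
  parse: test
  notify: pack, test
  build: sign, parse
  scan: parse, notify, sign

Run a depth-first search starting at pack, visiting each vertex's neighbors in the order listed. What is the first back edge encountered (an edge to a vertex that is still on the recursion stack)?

DFS from pack (visiting each vertex's neighbors in the order listed); mark gray on enter, black on exit:
pack gray
  clean gray
    test gray
    test black
  clean black
  index gray
    scan gray
      parse gray
        parse→test: test black — skip
      parse black
      notify gray
        notify→pack: pack is gray → back edge
First back edge: notify → pack.

notify→pack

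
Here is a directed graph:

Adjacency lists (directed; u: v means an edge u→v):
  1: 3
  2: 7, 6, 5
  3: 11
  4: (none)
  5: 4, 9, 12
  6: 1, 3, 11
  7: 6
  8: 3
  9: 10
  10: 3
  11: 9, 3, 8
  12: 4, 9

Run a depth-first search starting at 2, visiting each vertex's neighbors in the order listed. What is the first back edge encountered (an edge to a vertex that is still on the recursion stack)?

10→3

DFS from 2 (visiting each vertex's neighbors in the order listed); mark gray on enter, black on exit:
2 gray
  7 gray
    6 gray
      1 gray
        3 gray
          11 gray
            9 gray
              10 gray
                10→3: 3 is gray → back edge
First back edge: 10 → 3.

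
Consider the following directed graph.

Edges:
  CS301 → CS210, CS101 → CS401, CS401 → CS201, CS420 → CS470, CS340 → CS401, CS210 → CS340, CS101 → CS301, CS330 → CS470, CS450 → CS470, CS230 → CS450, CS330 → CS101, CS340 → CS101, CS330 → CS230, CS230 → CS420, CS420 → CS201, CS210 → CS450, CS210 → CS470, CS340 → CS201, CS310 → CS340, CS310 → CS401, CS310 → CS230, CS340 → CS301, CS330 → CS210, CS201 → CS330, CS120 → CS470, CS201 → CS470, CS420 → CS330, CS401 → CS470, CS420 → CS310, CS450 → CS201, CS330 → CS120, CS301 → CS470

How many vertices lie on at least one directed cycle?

11

A vertex is on a directed cycle iff it belongs to a strongly connected component of size ≥ 2 (or has a self-loop).
The vertices on cycles are {CS101, CS201, CS210, CS230, CS301, CS310, CS330, CS340, CS401, CS420, CS450} — 11 in total.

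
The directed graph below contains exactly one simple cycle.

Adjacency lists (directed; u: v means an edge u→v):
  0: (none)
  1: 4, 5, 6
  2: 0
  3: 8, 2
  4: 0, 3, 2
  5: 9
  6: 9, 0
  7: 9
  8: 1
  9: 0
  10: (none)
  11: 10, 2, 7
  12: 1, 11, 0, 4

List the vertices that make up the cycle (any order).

DFS with gray/black marking from 4:
4 gray
  0 gray
  0 black
  3 gray
    8 gray
      1 gray
        1→4: 4 is gray → back edge
Back edge closes the cycle 4 → 3 → 8 → 1 → 4; its vertices are {1, 3, 4, 8}.

1, 3, 4, 8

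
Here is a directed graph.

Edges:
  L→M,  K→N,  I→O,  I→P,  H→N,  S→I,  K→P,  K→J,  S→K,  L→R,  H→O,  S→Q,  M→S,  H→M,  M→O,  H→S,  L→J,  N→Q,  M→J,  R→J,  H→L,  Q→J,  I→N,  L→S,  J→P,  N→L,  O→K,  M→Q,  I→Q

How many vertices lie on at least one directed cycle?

7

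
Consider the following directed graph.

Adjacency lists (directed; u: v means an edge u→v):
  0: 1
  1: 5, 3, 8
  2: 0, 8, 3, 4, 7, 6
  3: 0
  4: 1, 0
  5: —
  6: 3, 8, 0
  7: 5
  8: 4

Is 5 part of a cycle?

5 lies on a cycle iff there is a path from 5 back to itself.
Exploring from 5, it never reaches itself; equivalently, its strongly connected component is a singleton.

No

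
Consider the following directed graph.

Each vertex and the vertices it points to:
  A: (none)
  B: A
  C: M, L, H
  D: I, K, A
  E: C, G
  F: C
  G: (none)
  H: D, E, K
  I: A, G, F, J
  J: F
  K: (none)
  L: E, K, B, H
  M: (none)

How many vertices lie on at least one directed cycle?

8

A vertex is on a directed cycle iff it belongs to a strongly connected component of size ≥ 2 (or has a self-loop).
The vertices on cycles are {C, D, E, F, H, I, J, L} — 8 in total.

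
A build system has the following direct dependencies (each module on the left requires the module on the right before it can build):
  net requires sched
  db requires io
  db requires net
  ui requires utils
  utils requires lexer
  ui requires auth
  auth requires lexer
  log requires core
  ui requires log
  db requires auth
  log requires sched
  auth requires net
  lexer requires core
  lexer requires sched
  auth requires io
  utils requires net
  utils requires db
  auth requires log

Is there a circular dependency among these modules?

No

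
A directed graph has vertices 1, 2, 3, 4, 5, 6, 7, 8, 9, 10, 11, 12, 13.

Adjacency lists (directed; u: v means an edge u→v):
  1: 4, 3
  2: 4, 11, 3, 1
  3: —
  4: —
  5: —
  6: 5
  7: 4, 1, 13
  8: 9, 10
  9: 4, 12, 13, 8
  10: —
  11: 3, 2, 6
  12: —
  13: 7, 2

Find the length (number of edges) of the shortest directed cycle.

2

For each vertex v, BFS finds the shortest path from v back to v.
The shortest such closed walk is 9 → 8 → 9, length 2.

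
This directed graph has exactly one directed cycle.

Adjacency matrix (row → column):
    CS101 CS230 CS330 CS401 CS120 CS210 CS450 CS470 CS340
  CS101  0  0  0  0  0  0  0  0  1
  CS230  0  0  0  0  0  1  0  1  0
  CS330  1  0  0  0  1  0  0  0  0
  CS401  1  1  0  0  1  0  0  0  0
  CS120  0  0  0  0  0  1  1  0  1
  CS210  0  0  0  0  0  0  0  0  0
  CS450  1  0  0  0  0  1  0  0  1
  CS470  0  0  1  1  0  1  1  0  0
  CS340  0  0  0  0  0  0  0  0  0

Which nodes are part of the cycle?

DFS with gray/black marking from CS470:
CS470 gray
  CS210 gray
  CS210 black
  CS450 gray
    CS340 gray
    CS340 black
    CS450→CS210: CS210 black — skip
    CS101 gray
      CS101→CS340: CS340 black — skip
    CS101 black
  CS450 black
  CS330 gray
    CS120 gray
      CS120→CS450: CS450 black — skip
      CS120→CS210: CS210 black — skip
      CS120→CS340: CS340 black — skip
    CS120 black
    CS330→CS101: CS101 black — skip
  CS330 black
  CS401 gray
    CS401→CS101: CS101 black — skip
    CS230 gray
      CS230→CS470: CS470 is gray → back edge
Back edge closes the cycle CS470 → CS401 → CS230 → CS470; its vertices are {CS230, CS401, CS470}.

CS230, CS401, CS470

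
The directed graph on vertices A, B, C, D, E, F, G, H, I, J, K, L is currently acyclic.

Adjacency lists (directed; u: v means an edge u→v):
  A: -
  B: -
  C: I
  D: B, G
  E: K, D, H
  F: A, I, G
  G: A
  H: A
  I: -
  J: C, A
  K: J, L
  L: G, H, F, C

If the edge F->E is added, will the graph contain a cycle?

Yes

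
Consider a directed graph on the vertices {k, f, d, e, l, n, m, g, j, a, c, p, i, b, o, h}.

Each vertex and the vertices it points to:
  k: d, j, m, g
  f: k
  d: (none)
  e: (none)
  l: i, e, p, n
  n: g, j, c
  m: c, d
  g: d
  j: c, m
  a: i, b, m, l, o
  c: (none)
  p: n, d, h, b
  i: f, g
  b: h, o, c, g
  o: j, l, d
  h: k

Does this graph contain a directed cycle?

Yes

DFS with white/gray/black marking, starting from f:
f gray
  k gray
    d gray
    d black
    j gray
      c gray
      c black
      m gray
        m→c: c black — skip
        m→d: d black — skip
      m black
    j black
    k→m: m black — skip
    g gray
      g→d: d black — skip
    g black
  k black
f black
e gray
e black
l gray
  i gray
    i→f: f black — skip
    i→g: g black — skip
  i black
  l→e: e black — skip
  p gray
    n gray
      n→g: g black — skip
      n→j: j black — skip
      n→c: c black — skip
    n black
    p→d: d black — skip
    h gray
      h→k: k black — skip
    h black
    b gray
      b→h: h black — skip
      o gray
        o→j: j black — skip
        o→l: l is gray → back edge
Back edge found, so a cycle exists: l → p → b → o → l.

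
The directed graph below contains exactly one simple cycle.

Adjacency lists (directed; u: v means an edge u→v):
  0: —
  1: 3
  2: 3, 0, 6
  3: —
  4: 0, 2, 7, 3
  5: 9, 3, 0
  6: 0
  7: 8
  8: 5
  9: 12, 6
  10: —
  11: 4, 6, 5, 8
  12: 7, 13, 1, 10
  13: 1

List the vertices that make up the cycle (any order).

DFS with gray/black marking from 5:
5 gray
  9 gray
    12 gray
      7 gray
        8 gray
          8→5: 5 is gray → back edge
Back edge closes the cycle 5 → 9 → 12 → 7 → 8 → 5; its vertices are {5, 7, 8, 9, 12}.

5, 7, 8, 9, 12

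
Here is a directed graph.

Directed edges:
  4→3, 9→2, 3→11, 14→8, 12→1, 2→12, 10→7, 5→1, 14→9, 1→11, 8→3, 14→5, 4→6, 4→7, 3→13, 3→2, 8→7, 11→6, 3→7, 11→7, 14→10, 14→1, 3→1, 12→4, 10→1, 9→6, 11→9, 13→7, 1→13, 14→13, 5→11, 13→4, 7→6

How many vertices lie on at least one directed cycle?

8

A vertex is on a directed cycle iff it belongs to a strongly connected component of size ≥ 2 (or has a self-loop).
The vertices on cycles are {1, 2, 3, 4, 9, 11, 12, 13} — 8 in total.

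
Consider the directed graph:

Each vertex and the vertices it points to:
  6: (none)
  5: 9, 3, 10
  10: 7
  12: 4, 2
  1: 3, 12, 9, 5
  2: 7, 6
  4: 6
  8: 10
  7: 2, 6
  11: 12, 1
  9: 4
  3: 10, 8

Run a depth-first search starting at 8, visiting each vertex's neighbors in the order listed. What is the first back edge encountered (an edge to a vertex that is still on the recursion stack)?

2→7

DFS from 8 (visiting each vertex's neighbors in the order listed); mark gray on enter, black on exit:
8 gray
  10 gray
    7 gray
      2 gray
        2→7: 7 is gray → back edge
First back edge: 2 → 7.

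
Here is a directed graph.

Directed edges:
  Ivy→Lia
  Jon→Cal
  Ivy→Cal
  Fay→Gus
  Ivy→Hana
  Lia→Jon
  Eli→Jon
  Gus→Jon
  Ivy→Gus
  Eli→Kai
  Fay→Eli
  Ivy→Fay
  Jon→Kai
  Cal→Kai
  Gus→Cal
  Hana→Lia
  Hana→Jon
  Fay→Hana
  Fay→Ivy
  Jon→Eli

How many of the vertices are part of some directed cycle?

4

A vertex is on a directed cycle iff it belongs to a strongly connected component of size ≥ 2 (or has a self-loop).
The vertices on cycles are {Eli, Fay, Ivy, Jon} — 4 in total.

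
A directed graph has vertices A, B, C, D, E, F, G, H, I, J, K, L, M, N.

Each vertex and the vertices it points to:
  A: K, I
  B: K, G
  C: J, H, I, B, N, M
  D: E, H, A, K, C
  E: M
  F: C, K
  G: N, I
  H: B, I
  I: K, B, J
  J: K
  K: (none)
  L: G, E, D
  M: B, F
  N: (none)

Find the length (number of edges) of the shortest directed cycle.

For each vertex v, BFS finds the shortest path from v back to v.
The shortest such closed walk is G → I → B → G, length 3.

3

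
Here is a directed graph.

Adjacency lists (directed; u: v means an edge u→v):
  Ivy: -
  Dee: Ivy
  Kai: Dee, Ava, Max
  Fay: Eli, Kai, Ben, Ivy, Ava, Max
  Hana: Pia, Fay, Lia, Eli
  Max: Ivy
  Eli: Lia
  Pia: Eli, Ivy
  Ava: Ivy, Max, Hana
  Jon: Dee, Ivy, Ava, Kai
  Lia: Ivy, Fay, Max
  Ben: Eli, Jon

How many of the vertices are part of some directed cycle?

A vertex is on a directed cycle iff it belongs to a strongly connected component of size ≥ 2 (or has a self-loop).
The vertices on cycles are {Ava, Ben, Eli, Fay, Jon, Kai, Lia, Pia, Hana} — 9 in total.

9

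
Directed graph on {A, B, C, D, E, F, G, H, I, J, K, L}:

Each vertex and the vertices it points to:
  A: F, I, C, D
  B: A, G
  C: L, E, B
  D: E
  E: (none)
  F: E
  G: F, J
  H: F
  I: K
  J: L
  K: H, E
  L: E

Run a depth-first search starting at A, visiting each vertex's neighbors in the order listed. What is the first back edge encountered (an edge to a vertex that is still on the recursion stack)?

DFS from A (visiting each vertex's neighbors in the order listed); mark gray on enter, black on exit:
A gray
  F gray
    E gray
    E black
  F black
  I gray
    K gray
      H gray
        H→F: F black — skip
      H black
      K→E: E black — skip
    K black
  I black
  C gray
    L gray
      L→E: E black — skip
    L black
    C→E: E black — skip
    B gray
      B→A: A is gray → back edge
First back edge: B → A.

B->A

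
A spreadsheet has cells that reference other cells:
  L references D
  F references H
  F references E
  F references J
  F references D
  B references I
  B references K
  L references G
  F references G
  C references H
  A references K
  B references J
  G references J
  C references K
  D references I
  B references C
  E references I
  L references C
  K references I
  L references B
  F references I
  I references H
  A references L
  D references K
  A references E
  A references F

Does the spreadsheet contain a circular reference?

No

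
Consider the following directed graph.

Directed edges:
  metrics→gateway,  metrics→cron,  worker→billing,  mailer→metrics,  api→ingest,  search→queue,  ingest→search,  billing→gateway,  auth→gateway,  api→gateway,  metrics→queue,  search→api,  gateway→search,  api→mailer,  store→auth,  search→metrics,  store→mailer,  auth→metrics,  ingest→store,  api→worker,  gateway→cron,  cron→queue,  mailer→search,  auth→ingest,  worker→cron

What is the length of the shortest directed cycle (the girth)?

3

For each vertex v, BFS finds the shortest path from v back to v.
The shortest such closed walk is ingest → store → auth → ingest, length 3.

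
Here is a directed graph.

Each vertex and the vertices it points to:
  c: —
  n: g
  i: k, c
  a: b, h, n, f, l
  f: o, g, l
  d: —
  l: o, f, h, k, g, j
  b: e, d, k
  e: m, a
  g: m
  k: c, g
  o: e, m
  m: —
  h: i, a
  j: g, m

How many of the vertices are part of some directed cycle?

A vertex is on a directed cycle iff it belongs to a strongly connected component of size ≥ 2 (or has a self-loop).
The vertices on cycles are {a, b, e, f, h, l, o} — 7 in total.

7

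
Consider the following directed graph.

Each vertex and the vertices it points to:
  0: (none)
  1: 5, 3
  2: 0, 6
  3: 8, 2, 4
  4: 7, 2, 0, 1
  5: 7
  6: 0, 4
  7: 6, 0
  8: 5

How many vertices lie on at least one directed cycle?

A vertex is on a directed cycle iff it belongs to a strongly connected component of size ≥ 2 (or has a self-loop).
The vertices on cycles are {1, 2, 3, 4, 5, 6, 7, 8} — 8 in total.

8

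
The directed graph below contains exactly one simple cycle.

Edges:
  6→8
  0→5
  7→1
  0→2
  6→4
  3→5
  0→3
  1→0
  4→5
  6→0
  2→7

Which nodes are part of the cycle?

0, 1, 2, 7

DFS with gray/black marking from 0:
0 gray
  2 gray
    7 gray
      1 gray
        1→0: 0 is gray → back edge
Back edge closes the cycle 0 → 2 → 7 → 1 → 0; its vertices are {0, 1, 2, 7}.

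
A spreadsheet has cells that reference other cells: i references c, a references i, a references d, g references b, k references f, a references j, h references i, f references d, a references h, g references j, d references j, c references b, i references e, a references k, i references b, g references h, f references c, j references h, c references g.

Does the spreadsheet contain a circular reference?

Yes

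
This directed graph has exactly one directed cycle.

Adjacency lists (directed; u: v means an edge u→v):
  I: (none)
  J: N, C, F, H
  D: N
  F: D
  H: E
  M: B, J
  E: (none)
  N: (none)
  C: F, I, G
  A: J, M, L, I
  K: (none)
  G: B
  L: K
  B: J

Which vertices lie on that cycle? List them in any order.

B, C, G, J

DFS with gray/black marking from J:
J gray
  N gray
  N black
  C gray
    F gray
      D gray
        D→N: N black — skip
      D black
    F black
    I gray
    I black
    G gray
      B gray
        B→J: J is gray → back edge
Back edge closes the cycle J → C → G → B → J; its vertices are {B, C, G, J}.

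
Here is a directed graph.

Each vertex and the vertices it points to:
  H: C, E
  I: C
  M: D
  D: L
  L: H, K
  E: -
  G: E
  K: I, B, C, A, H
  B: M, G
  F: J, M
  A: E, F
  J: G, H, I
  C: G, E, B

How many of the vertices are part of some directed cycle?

A vertex is on a directed cycle iff it belongs to a strongly connected component of size ≥ 2 (or has a self-loop).
The vertices on cycles are {A, B, C, D, F, H, I, J, K, L, M} — 11 in total.

11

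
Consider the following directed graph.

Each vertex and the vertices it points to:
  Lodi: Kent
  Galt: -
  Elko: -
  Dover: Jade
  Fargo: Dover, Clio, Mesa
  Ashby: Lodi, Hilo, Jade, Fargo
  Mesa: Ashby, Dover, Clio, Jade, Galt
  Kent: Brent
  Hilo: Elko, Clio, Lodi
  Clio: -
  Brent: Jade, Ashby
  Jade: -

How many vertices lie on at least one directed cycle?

A vertex is on a directed cycle iff it belongs to a strongly connected component of size ≥ 2 (or has a self-loop).
The vertices on cycles are {Hilo, Kent, Lodi, Mesa, Ashby, Brent, Fargo} — 7 in total.

7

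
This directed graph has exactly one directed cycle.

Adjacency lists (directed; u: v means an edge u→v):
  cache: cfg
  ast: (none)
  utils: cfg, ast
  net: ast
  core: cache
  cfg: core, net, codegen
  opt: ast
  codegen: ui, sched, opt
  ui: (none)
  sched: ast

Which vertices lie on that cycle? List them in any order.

cfg, core, cache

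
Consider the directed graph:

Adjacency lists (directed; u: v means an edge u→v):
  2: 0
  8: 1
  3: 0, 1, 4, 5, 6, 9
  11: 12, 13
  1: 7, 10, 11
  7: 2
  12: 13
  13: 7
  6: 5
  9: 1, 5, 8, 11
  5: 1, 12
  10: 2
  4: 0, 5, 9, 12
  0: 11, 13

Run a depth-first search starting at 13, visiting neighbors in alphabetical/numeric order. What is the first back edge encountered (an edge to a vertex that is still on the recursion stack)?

DFS from 13 (visiting neighbors in alphabetical/numeric order); mark gray on enter, black on exit:
13 gray
  7 gray
    2 gray
      0 gray
        11 gray
          12 gray
            12→13: 13 is gray → back edge
First back edge: 12 → 13.

12->13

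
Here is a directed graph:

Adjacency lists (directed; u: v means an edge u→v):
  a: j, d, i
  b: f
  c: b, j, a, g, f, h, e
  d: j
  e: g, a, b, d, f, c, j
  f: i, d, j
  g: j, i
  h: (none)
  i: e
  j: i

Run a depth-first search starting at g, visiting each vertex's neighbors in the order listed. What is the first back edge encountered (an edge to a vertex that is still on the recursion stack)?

DFS from g (visiting each vertex's neighbors in the order listed); mark gray on enter, black on exit:
g gray
  j gray
    i gray
      e gray
        e→g: g is gray → back edge
First back edge: e → g.

e->g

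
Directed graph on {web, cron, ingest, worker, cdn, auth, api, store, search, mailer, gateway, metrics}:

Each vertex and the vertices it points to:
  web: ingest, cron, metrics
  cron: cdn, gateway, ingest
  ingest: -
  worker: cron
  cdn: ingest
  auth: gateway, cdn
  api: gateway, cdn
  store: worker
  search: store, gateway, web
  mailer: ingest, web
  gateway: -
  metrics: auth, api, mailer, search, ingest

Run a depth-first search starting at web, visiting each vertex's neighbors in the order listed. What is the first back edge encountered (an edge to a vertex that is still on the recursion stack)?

DFS from web (visiting each vertex's neighbors in the order listed); mark gray on enter, black on exit:
web gray
  ingest gray
  ingest black
  cron gray
    cdn gray
      cdn→ingest: ingest black — skip
    cdn black
    gateway gray
    gateway black
    cron→ingest: ingest black — skip
  cron black
  metrics gray
    auth gray
      auth→gateway: gateway black — skip
      auth→cdn: cdn black — skip
    auth black
    api gray
      api→gateway: gateway black — skip
      api→cdn: cdn black — skip
    api black
    mailer gray
      mailer→ingest: ingest black — skip
      mailer→web: web is gray → back edge
First back edge: mailer → web.

mailer→web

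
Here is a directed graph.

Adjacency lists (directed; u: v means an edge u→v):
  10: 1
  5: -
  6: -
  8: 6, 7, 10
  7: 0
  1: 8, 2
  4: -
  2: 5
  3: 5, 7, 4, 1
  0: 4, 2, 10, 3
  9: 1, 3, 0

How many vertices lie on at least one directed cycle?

6

A vertex is on a directed cycle iff it belongs to a strongly connected component of size ≥ 2 (or has a self-loop).
The vertices on cycles are {0, 1, 3, 7, 8, 10} — 6 in total.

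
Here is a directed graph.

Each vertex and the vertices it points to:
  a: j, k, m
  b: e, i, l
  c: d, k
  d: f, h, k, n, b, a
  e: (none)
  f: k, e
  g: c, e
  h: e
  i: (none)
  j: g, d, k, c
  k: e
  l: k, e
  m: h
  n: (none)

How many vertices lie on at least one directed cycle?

5

A vertex is on a directed cycle iff it belongs to a strongly connected component of size ≥ 2 (or has a self-loop).
The vertices on cycles are {a, c, d, g, j} — 5 in total.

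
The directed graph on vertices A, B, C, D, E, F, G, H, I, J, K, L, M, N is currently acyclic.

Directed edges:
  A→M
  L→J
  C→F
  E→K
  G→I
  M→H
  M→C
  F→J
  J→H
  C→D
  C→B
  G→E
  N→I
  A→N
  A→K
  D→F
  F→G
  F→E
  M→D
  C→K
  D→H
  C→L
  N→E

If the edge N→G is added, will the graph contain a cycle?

Adding N→G creates a cycle iff G can already reach N.
Explore from G: no path reaches N. The graph stays acyclic.

No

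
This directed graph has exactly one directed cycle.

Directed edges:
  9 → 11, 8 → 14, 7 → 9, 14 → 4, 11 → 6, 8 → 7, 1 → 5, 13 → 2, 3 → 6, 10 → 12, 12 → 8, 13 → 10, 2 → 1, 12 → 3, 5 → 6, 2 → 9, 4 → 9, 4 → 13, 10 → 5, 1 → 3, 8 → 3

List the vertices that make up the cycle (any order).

DFS with gray/black marking from 4:
4 gray
  9 gray
    11 gray
      6 gray
      6 black
    11 black
  9 black
  13 gray
    2 gray
      2→9: 9 black — skip
      1 gray
        5 gray
          5→6: 6 black — skip
        5 black
        3 gray
          3→6: 6 black — skip
        3 black
      1 black
    2 black
    10 gray
      10→5: 5 black — skip
      12 gray
        8 gray
          8→3: 3 black — skip
          7 gray
            7→9: 9 black — skip
          7 black
          14 gray
            14→4: 4 is gray → back edge
Back edge closes the cycle 4 → 13 → 10 → 12 → 8 → 14 → 4; its vertices are {4, 8, 10, 12, 13, 14}.

4, 8, 10, 12, 13, 14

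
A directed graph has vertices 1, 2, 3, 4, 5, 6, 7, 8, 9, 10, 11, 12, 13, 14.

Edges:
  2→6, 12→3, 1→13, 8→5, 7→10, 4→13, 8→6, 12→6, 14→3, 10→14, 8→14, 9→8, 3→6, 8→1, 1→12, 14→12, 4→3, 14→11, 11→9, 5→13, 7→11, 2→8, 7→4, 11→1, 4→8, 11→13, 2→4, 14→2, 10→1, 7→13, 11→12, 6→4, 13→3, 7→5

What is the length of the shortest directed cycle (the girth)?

For each vertex v, BFS finds the shortest path from v back to v.
The shortest such closed walk is 14 → 2 → 8 → 14, length 3.

3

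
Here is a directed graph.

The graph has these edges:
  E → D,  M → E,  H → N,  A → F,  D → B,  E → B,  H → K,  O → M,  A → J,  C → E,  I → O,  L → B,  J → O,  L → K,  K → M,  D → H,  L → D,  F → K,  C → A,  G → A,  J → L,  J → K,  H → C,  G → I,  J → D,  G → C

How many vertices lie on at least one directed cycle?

11

A vertex is on a directed cycle iff it belongs to a strongly connected component of size ≥ 2 (or has a self-loop).
The vertices on cycles are {A, C, D, E, F, H, J, K, L, M, O} — 11 in total.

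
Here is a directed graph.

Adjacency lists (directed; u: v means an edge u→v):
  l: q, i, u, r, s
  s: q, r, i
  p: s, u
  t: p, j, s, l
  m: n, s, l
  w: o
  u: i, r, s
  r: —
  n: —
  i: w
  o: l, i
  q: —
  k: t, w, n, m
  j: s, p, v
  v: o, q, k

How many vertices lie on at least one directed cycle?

10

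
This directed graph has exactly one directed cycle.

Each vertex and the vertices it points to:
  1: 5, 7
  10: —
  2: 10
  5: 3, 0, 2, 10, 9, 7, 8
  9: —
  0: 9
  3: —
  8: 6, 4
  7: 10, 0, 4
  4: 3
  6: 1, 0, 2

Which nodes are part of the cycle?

DFS with gray/black marking from 1:
1 gray
  5 gray
    3 gray
    3 black
    0 gray
      9 gray
      9 black
    0 black
    2 gray
      10 gray
      10 black
    2 black
    5→10: 10 black — skip
    5→9: 9 black — skip
    7 gray
      7→10: 10 black — skip
      7→0: 0 black — skip
      4 gray
        4→3: 3 black — skip
      4 black
    7 black
    8 gray
      6 gray
        6→1: 1 is gray → back edge
Back edge closes the cycle 1 → 5 → 8 → 6 → 1; its vertices are {1, 5, 6, 8}.

1, 5, 6, 8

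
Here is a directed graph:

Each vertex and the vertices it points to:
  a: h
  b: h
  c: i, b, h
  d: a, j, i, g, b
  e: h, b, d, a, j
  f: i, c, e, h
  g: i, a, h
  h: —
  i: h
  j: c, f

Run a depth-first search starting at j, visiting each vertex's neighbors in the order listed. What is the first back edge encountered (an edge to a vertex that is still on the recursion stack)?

d→j

DFS from j (visiting each vertex's neighbors in the order listed); mark gray on enter, black on exit:
j gray
  c gray
    i gray
      h gray
      h black
    i black
    b gray
      b→h: h black — skip
    b black
    c→h: h black — skip
  c black
  f gray
    f→i: i black — skip
    f→c: c black — skip
    e gray
      e→h: h black — skip
      e→b: b black — skip
      d gray
        a gray
          a→h: h black — skip
        a black
        d→j: j is gray → back edge
First back edge: d → j.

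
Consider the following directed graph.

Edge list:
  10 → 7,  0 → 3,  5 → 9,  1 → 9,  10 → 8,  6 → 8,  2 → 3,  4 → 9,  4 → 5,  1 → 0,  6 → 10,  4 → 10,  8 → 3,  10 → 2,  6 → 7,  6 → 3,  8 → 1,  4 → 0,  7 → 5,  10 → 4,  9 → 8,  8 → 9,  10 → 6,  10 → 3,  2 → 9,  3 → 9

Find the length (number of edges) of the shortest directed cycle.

2

For each vertex v, BFS finds the shortest path from v back to v.
The shortest such closed walk is 6 → 10 → 6, length 2.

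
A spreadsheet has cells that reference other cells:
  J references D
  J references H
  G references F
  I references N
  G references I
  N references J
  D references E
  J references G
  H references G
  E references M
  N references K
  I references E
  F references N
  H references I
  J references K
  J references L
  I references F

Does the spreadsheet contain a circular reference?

DFS with white/gray/black marking, starting from E:
E gray
  M gray
  M black
E black
D gray
  D→E: E black — skip
D black
F gray
  N gray
    K gray
    K black
    J gray
      L gray
      L black
      J→K: K black — skip
      G gray
        I gray
          I→E: E black — skip
          I→N: N is gray → back edge
Back edge found, so a cycle exists: N → J → G → I → N.

Yes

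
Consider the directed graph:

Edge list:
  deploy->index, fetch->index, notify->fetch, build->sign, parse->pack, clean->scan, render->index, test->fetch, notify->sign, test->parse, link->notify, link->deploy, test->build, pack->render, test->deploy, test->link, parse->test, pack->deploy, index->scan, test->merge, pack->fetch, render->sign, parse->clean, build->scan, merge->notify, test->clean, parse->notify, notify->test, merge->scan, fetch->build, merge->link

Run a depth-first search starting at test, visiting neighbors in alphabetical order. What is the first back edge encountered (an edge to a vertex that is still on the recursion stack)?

notify->test

DFS from test (visiting neighbors in alphabetical order); mark gray on enter, black on exit:
test gray
  build gray
    scan gray
    scan black
    sign gray
    sign black
  build black
  clean gray
    clean→scan: scan black — skip
  clean black
  deploy gray
    index gray
      index→scan: scan black — skip
    index black
  deploy black
  fetch gray
    fetch→build: build black — skip
    fetch→index: index black — skip
  fetch black
  link gray
    link→deploy: deploy black — skip
    notify gray
      notify→fetch: fetch black — skip
      notify→sign: sign black — skip
      notify→test: test is gray → back edge
First back edge: notify → test.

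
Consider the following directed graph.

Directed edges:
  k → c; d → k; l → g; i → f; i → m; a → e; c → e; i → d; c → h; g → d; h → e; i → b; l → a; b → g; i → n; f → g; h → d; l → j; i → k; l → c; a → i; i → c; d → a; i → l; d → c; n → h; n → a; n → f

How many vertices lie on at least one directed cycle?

11

A vertex is on a directed cycle iff it belongs to a strongly connected component of size ≥ 2 (or has a self-loop).
The vertices on cycles are {a, b, c, d, f, g, h, i, k, l, n} — 11 in total.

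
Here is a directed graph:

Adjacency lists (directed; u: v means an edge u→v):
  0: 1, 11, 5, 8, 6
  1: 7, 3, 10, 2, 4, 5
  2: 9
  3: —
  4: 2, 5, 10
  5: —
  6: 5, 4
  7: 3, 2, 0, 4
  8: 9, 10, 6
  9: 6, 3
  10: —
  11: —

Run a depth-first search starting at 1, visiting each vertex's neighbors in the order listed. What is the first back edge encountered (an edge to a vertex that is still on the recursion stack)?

4->2

DFS from 1 (visiting each vertex's neighbors in the order listed); mark gray on enter, black on exit:
1 gray
  7 gray
    3 gray
    3 black
    2 gray
      9 gray
        6 gray
          5 gray
          5 black
          4 gray
            4→2: 2 is gray → back edge
First back edge: 4 → 2.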